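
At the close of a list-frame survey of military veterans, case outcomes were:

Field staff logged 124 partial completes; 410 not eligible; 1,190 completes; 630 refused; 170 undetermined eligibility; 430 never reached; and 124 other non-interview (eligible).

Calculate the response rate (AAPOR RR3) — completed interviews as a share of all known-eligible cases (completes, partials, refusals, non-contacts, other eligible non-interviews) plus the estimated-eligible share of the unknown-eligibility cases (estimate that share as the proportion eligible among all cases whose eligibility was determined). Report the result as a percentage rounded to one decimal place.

Top → 1190
Determined eligible → 1190 + 124 + 630 + 430 + 124 = 2498
e = 2498 / (2498 + 410) = 2498 / 2908 = 0.8590
e × U → 0.8590 × 170 = 146.03
Base → 2498 + 146.03 = 2644.03
RR3 = 1190 / 2644.03 = 0.4501

45.0%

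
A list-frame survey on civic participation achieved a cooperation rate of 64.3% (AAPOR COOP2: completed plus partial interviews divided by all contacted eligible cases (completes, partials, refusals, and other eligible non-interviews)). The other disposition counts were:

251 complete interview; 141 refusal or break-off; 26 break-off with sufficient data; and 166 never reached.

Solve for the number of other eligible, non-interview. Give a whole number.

Top = 251 + 26 = 277
COOP2 = 277 / D = 0.643
D = 277 / 0.643 = 430.8
Remaining denominator categories sum to 418
other eligible, non-interview = 430.8 − 418 ≈ 13

13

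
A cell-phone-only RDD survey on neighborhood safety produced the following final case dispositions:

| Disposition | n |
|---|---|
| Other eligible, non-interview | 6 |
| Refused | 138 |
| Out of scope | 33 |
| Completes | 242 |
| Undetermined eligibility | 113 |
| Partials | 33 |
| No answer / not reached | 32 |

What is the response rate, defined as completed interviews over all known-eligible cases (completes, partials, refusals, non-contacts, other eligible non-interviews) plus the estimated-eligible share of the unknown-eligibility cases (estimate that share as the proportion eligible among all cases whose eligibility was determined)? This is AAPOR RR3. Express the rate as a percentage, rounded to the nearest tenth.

43.5%

Numerator: 242
Eligible (known): 242 + 33 + 138 + 32 + 6 = 451
e = 451 / (451 + 33) = 451 / 484 = 0.9318
Eligible share of unknowns: 0.9318 × 113 = 105.29
Denominator: 451 + 105.29 = 556.29
RR3 = 242 / 556.29 = 0.4350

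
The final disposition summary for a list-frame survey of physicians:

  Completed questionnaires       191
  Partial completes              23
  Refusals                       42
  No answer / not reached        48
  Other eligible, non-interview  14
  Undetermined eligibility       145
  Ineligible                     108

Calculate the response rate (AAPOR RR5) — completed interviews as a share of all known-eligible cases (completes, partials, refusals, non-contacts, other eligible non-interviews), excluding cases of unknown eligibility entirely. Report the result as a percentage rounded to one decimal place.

Num = 191
Denominator = 191 + 23 + 42 + 48 + 14 = 318
RR5 = 191 / 318 = 0.6006

60.1%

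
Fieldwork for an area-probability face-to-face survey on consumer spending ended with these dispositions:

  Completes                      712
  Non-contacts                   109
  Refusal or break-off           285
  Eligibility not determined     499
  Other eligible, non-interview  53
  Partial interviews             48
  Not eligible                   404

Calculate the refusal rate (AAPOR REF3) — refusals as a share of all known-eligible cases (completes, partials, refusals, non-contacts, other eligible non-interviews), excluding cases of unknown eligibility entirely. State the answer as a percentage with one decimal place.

23.6%

Numerator → 285
Denominator → 712 + 48 + 285 + 109 + 53 = 1207
REF3 = 285 / 1207 = 0.2361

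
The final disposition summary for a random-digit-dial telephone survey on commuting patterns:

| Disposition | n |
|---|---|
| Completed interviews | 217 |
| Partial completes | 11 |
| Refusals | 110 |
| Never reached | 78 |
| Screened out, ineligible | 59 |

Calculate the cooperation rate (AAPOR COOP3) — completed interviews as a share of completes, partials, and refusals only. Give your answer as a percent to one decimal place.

64.2%

Top = 217
Base = 217 + 11 + 110 = 338
COOP3 = 217 / 338 = 0.6420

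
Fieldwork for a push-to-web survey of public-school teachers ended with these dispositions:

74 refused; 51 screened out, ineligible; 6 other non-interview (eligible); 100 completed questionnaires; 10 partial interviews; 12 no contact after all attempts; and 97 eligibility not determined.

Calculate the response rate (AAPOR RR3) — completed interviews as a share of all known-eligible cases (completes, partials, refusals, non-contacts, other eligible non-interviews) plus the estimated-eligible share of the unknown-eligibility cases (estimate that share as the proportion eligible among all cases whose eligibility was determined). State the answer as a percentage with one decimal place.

35.8%

Top = 100
Eligible (known) = 100 + 10 + 74 + 12 + 6 = 202
e = 202 / (202 + 51) = 202 / 253 = 0.7984
Estimated eligible among unknowns = 0.7984 × 97 = 77.44
Denominator = 202 + 77.44 = 279.44
RR3 = 100 / 279.44 = 0.3579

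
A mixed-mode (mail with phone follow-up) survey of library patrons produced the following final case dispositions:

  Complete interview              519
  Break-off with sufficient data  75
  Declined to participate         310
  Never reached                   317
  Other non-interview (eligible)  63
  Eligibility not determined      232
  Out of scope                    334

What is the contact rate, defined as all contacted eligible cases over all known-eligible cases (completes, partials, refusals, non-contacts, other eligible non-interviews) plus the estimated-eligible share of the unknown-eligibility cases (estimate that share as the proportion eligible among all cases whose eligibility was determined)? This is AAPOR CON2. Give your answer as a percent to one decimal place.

Num: 519 + 75 + 310 + 63 = 967
Known eligible: 519 + 75 + 310 + 317 + 63 = 1284
e = 1284 / (1284 + 334) = 1284 / 1618 = 0.7936
Eligible share of unknowns: 0.7936 × 232 = 184.12
Denominator: 1284 + 184.12 = 1468.12
CON2 = 967 / 1468.12 = 0.6587

65.9%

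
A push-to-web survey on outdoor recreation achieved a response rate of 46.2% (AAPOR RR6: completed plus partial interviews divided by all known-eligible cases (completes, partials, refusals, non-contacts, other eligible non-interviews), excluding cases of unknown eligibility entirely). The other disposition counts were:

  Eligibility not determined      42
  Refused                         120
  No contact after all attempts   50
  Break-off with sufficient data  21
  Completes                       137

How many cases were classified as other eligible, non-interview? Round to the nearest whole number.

14

Num → 137 + 21 = 158
RR6 = 158 / D = 0.462
D = 158 / 0.462 = 342.0
Other denominator terms total 328
other eligible, non-interview = 342.0 − 328 ≈ 14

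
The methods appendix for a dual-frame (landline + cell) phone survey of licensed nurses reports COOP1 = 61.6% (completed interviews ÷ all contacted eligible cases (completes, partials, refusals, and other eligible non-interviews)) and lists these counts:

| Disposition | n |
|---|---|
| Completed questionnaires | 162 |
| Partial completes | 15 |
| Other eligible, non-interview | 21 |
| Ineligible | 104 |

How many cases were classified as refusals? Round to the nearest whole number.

COOP1 = 162 / D = 0.616
D = 162 / 0.616 = 263.0
Other denominator terms total 198
refusals = 263.0 − 198 ≈ 65

65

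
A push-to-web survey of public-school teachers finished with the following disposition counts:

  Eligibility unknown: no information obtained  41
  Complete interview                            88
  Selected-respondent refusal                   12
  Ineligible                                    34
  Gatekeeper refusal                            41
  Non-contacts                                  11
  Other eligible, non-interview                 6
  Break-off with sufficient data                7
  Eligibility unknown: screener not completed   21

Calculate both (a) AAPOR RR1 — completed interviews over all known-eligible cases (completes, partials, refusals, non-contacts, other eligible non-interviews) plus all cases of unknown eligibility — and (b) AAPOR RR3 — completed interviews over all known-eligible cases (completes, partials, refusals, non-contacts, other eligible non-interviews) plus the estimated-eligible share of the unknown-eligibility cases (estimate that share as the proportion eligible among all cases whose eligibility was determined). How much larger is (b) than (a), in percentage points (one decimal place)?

1.9

Refusals = 41 + 12 = 53
Eligibility not determined = 21 + 41 = 62
Top = 88
Base = 88 + 7 + 53 + 11 + 6 + 62 = 227
RR1 = 88 / 227 = 0.3877
Known eligible = 88 + 7 + 53 + 11 + 6 = 165
e = 165 / (165 + 34) = 165 / 199 = 0.8291
Eligible share of unknowns = 0.8291 × 62 = 51.40
Base = 165 + 51.40 = 216.40
RR3 = 88 / 216.40 = 0.4067
Difference = 40.67 − 38.77 = 1.90 percentage points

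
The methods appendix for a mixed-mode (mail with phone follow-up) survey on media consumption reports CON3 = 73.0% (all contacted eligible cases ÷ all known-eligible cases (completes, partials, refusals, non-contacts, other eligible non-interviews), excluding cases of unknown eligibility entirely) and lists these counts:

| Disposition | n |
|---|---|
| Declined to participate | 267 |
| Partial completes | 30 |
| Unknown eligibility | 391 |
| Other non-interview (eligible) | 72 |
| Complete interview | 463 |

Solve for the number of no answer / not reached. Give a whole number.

Num: 463 + 30 + 267 + 72 = 832
CON3 = 832 / D = 0.730
D = 832 / 0.730 = 1139.7
Remaining denominator categories sum to 832
no answer / not reached = 1139.7 − 832 ≈ 308

308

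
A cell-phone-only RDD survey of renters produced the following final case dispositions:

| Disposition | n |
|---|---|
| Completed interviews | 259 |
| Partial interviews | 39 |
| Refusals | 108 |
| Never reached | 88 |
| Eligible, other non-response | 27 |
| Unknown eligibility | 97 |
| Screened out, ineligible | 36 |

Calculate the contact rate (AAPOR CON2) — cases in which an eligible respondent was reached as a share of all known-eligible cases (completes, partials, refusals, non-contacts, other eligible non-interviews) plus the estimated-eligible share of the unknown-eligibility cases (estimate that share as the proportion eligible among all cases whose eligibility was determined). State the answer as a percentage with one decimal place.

70.8%

Numerator → 259 + 39 + 108 + 27 = 433
Eligible (known) → 259 + 39 + 108 + 88 + 27 = 521
e = 521 / (521 + 36) = 521 / 557 = 0.9354
Estimated eligible among unknowns → 0.9354 × 97 = 90.73
Denom → 521 + 90.73 = 611.73
CON2 = 433 / 611.73 = 0.7078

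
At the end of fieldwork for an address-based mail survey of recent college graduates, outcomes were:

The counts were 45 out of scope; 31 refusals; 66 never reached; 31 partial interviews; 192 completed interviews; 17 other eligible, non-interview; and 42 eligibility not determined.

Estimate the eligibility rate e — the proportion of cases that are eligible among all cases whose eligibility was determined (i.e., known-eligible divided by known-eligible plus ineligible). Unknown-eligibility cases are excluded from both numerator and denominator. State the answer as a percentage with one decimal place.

Determined eligible = 192 + 31 + 31 + 66 + 17 = 337
e = 337 / (337 + 45) = 337 / 382 = 0.8822

88.2%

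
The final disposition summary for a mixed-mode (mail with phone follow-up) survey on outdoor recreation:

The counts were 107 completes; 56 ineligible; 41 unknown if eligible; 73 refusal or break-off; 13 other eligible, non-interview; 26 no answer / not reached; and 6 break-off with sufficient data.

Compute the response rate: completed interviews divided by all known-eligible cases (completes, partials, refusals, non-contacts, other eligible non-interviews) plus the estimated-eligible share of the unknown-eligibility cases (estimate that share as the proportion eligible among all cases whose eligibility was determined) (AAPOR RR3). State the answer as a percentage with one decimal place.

41.5%

Num → 107
Determined eligible → 107 + 6 + 73 + 26 + 13 = 225
e = 225 / (225 + 56) = 225 / 281 = 0.8007
Eligible share of unknowns → 0.8007 × 41 = 32.83
Denominator → 225 + 32.83 = 257.83
RR3 = 107 / 257.83 = 0.4150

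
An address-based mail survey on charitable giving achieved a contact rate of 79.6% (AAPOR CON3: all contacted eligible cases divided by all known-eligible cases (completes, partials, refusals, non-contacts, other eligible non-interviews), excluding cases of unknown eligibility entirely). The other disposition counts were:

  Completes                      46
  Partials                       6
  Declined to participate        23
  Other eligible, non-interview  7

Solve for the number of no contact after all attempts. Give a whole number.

Top = 46 + 6 + 23 + 7 = 82
CON3 = 82 / D = 0.796
D = 82 / 0.796 = 103.0
Remaining denominator categories sum to 82
no contact after all attempts = 103.0 − 82 ≈ 21

21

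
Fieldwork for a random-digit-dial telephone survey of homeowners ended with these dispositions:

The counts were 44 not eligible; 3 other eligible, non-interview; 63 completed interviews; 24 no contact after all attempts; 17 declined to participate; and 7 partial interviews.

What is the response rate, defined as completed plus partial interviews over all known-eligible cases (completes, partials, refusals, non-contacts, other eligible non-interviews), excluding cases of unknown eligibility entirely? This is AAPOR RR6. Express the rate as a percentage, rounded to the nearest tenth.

61.4%

Numerator = 63 + 7 = 70
Denominator = 63 + 7 + 17 + 24 + 3 = 114
RR6 = 70 / 114 = 0.6140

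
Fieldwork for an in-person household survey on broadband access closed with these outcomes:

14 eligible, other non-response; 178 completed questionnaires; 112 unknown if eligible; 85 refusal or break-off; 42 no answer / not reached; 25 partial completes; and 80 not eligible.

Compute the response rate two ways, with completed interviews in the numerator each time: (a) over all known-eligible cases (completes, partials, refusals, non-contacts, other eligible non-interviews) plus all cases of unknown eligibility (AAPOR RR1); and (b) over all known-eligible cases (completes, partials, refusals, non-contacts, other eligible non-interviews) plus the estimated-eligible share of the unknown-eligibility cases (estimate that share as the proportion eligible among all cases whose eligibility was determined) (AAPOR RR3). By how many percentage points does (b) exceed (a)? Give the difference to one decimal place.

Top = 178
Denominator = 178 + 25 + 85 + 42 + 14 + 112 = 456
RR1 = 178 / 456 = 0.3904
Known eligible = 178 + 25 + 85 + 42 + 14 = 344
e = 344 / (344 + 80) = 344 / 424 = 0.8113
Eligible share of unknowns = 0.8113 × 112 = 90.87
Denominator = 344 + 90.87 = 434.87
RR3 = 178 / 434.87 = 0.4093
Difference = 40.93 − 39.04 = 1.89 percentage points

1.9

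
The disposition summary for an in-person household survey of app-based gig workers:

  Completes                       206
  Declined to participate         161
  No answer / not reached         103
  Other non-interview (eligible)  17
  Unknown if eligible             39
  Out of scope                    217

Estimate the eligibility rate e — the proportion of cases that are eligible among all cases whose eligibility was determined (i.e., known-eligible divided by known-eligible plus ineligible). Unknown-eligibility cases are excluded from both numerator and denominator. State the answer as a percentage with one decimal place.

Eligible (known): 206 + 161 + 103 + 17 = 487
e = 487 / (487 + 217) = 487 / 704 = 0.6918

69.2%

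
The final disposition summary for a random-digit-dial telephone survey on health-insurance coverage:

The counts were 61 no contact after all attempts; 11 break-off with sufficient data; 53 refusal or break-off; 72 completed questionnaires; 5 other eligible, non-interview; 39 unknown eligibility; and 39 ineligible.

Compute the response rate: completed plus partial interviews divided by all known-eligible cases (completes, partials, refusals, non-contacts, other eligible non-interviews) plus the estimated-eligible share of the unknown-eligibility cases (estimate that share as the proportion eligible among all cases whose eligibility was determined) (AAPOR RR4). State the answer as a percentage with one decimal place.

35.4%

Top: 72 + 11 = 83
Eligible (known): 72 + 11 + 53 + 61 + 5 = 202
e = 202 / (202 + 39) = 202 / 241 = 0.8382
Estimated eligible among unknowns: 0.8382 × 39 = 32.69
Denom: 202 + 32.69 = 234.69
RR4 = 83 / 234.69 = 0.3537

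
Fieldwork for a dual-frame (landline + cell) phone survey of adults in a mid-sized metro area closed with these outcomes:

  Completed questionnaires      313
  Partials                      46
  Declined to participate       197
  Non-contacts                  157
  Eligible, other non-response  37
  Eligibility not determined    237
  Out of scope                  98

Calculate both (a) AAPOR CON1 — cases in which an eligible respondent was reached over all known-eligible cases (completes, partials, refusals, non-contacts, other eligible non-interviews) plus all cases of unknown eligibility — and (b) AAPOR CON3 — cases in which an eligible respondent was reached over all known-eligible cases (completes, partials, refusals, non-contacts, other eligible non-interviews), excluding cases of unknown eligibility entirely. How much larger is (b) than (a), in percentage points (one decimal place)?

Num = 313 + 46 + 197 + 37 = 593
Denom = 313 + 46 + 197 + 157 + 37 + 237 = 987
CON1 = 593 / 987 = 0.6008
Denom = 313 + 46 + 197 + 157 + 37 = 750
CON3 = 593 / 750 = 0.7907
Difference = 79.07 − 60.08 = 18.99 percentage points

19.0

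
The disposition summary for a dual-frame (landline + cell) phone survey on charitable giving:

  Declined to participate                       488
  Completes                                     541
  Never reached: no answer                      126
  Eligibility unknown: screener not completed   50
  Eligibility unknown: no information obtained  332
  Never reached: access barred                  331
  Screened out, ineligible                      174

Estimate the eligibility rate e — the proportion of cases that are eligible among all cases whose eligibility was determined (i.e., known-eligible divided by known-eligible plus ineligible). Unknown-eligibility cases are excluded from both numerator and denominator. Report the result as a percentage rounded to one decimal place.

Non-contacts = 126 + 331 = 457
Eligibility not determined = 50 + 332 = 382
Determined eligible = 541 + 488 + 457 = 1486
e = 1486 / (1486 + 174) = 1486 / 1660 = 0.8952

89.5%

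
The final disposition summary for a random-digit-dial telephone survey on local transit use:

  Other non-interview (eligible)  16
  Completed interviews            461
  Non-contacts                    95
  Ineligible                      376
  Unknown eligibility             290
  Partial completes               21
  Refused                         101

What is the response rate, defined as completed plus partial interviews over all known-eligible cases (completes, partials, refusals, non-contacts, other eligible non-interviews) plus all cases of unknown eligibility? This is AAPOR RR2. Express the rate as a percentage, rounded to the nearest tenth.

Top: 461 + 21 = 482
Denominator: 461 + 21 + 101 + 95 + 16 + 290 = 984
RR2 = 482 / 984 = 0.4898

49.0%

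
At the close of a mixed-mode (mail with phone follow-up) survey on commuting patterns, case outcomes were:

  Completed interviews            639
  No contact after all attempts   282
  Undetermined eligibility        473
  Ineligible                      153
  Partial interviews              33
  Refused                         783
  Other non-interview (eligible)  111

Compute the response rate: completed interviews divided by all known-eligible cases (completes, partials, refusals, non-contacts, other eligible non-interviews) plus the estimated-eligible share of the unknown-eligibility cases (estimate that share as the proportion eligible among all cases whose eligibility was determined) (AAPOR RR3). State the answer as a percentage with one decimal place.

Num = 639
Determined eligible = 639 + 33 + 783 + 282 + 111 = 1848
e = 1848 / (1848 + 153) = 1848 / 2001 = 0.9235
Eligible share of unknowns = 0.9235 × 473 = 436.82
Base = 1848 + 436.82 = 2284.82
RR3 = 639 / 2284.82 = 0.2797

28.0%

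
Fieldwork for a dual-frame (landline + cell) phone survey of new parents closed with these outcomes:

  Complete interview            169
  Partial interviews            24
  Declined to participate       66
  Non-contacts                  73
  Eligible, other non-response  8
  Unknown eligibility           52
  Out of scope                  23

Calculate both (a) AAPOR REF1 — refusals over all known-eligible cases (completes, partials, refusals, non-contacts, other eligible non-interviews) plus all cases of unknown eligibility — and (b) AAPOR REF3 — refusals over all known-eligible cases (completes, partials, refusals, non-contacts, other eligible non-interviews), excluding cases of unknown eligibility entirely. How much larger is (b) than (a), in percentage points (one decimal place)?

Top → 66
Denom → 169 + 24 + 66 + 73 + 8 + 52 = 392
REF1 = 66 / 392 = 0.1684
Denom → 169 + 24 + 66 + 73 + 8 = 340
REF3 = 66 / 340 = 0.1941
Difference = 19.41 − 16.84 = 2.57 percentage points

2.6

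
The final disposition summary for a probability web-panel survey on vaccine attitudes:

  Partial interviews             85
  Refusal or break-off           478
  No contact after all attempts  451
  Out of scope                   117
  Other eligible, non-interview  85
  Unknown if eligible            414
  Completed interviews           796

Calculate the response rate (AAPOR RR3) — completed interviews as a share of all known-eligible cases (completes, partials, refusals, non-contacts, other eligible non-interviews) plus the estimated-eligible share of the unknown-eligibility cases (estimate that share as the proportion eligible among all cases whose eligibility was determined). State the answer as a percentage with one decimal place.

Num → 796
Determined eligible → 796 + 85 + 478 + 451 + 85 = 1895
e = 1895 / (1895 + 117) = 1895 / 2012 = 0.9418
e × U → 0.9418 × 414 = 389.91
Denom → 1895 + 389.91 = 2284.91
RR3 = 796 / 2284.91 = 0.3484

34.8%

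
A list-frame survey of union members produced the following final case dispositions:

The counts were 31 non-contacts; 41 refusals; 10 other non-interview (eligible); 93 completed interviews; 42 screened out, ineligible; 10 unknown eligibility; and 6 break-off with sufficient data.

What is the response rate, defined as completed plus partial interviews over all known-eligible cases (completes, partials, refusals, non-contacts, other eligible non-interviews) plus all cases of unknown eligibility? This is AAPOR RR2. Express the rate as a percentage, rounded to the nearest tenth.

51.8%

Top → 93 + 6 = 99
Denominator → 93 + 6 + 41 + 31 + 10 + 10 = 191
RR2 = 99 / 191 = 0.5183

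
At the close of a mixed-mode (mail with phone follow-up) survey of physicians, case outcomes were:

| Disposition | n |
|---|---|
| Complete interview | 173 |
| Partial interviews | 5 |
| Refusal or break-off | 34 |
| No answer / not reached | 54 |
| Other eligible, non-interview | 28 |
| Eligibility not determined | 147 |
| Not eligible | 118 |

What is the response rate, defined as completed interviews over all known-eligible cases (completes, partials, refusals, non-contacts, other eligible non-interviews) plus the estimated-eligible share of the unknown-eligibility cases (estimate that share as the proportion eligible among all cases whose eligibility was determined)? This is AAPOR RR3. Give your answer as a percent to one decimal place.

43.4%

Top → 173
Determined eligible → 173 + 5 + 34 + 54 + 28 = 294
e = 294 / (294 + 118) = 294 / 412 = 0.7136
e × U → 0.7136 × 147 = 104.90
Denominator → 294 + 104.90 = 398.90
RR3 = 173 / 398.90 = 0.4337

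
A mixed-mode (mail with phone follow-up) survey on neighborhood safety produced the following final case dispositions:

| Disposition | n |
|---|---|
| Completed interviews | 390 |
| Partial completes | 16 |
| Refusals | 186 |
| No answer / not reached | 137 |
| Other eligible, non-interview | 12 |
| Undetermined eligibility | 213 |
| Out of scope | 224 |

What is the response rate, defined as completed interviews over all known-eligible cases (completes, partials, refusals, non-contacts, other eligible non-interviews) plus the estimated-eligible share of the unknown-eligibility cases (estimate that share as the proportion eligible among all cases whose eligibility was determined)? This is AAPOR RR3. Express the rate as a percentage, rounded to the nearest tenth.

Num: 390
Eligible (known): 390 + 16 + 186 + 137 + 12 = 741
e = 741 / (741 + 224) = 741 / 965 = 0.7679
e × U: 0.7679 × 213 = 163.56
Denom: 741 + 163.56 = 904.56
RR3 = 390 / 904.56 = 0.4311

43.1%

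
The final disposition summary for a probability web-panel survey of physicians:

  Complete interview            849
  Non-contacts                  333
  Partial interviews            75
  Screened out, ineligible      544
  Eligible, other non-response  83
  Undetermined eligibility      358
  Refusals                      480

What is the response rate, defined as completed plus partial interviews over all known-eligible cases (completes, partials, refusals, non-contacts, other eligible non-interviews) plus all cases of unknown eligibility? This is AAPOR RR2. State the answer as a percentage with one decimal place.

Num → 849 + 75 = 924
Denominator → 849 + 75 + 480 + 333 + 83 + 358 = 2178
RR2 = 924 / 2178 = 0.4242

42.4%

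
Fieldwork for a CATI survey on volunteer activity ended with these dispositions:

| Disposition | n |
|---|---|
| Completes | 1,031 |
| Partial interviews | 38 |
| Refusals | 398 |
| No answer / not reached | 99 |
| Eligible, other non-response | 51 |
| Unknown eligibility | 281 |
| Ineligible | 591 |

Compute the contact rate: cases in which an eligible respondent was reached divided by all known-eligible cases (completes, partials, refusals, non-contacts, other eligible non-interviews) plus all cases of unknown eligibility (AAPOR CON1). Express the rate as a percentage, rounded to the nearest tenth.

80.0%

Num = 1031 + 38 + 398 + 51 = 1518
Denominator = 1031 + 38 + 398 + 99 + 51 + 281 = 1898
CON1 = 1518 / 1898 = 0.7998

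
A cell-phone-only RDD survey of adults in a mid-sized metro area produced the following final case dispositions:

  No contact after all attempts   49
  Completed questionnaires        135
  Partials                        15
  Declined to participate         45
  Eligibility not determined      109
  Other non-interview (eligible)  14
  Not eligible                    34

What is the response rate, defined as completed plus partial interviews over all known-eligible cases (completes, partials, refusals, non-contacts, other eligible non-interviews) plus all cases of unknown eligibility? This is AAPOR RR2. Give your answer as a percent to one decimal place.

40.9%

Num = 135 + 15 = 150
Base = 135 + 15 + 45 + 49 + 14 + 109 = 367
RR2 = 150 / 367 = 0.4087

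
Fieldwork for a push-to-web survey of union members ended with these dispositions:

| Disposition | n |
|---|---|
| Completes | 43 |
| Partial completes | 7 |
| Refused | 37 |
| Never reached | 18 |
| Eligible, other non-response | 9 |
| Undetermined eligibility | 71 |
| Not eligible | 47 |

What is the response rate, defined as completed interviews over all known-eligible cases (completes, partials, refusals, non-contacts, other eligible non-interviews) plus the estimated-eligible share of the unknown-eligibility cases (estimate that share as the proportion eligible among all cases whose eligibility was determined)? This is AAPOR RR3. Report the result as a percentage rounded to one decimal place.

26.2%

Num = 43
Known eligible = 43 + 7 + 37 + 18 + 9 = 114
e = 114 / (114 + 47) = 114 / 161 = 0.7081
Estimated eligible among unknowns = 0.7081 × 71 = 50.28
Denominator = 114 + 50.28 = 164.28
RR3 = 43 / 164.28 = 0.2617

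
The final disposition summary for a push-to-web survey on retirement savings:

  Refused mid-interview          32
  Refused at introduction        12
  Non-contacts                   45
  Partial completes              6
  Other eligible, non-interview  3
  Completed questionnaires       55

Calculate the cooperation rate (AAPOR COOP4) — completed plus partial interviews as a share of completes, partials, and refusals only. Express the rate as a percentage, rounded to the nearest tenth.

Refusals = 12 + 32 = 44
Num = 55 + 6 = 61
Base = 55 + 6 + 44 = 105
COOP4 = 61 / 105 = 0.5810

58.1%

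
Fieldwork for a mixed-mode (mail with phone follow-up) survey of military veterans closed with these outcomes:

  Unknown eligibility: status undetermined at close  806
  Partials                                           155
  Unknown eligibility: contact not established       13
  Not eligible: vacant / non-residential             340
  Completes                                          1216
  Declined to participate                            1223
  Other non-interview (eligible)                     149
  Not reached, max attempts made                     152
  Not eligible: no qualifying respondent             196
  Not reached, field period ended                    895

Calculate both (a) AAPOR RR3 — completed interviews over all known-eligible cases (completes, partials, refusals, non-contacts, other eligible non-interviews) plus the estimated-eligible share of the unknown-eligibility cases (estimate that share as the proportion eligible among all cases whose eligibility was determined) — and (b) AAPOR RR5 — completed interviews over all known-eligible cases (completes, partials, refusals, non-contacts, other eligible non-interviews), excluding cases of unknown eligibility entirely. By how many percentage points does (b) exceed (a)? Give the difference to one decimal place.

5.1

Non-contacts = 895 + 152 = 1047
Eligibility not determined = 13 + 806 = 819
Ineligible = 196 + 340 = 536
Numerator: 1216
Eligible (known): 1216 + 155 + 1223 + 1047 + 149 = 3790
e = 3790 / (3790 + 536) = 3790 / 4326 = 0.8761
e × U: 0.8761 × 819 = 717.53
Base: 3790 + 717.53 = 4507.53
RR3 = 1216 / 4507.53 = 0.2698
Base: 1216 + 155 + 1223 + 1047 + 149 = 3790
RR5 = 1216 / 3790 = 0.3208
Difference = 32.08 − 26.98 = 5.10 percentage points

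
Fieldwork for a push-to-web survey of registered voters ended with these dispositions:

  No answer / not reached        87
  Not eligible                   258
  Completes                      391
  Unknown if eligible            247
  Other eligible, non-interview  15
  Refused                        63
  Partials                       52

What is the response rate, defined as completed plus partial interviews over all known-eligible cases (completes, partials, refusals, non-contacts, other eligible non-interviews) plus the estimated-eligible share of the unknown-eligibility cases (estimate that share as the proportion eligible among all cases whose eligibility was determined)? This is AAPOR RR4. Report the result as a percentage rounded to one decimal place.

Top = 391 + 52 = 443
Determined eligible = 391 + 52 + 63 + 87 + 15 = 608
e = 608 / (608 + 258) = 608 / 866 = 0.7021
Eligible share of unknowns = 0.7021 × 247 = 173.42
Denominator = 608 + 173.42 = 781.42
RR4 = 443 / 781.42 = 0.5669

56.7%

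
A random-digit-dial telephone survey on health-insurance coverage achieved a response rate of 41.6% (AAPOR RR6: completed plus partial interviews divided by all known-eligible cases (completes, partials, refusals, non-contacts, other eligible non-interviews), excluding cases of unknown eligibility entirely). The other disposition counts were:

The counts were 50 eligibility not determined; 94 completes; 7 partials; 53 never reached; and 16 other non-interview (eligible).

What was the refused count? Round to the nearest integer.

Top = 94 + 7 = 101
RR6 = 101 / D = 0.416
D = 101 / 0.416 = 242.8
Other denominator terms total 170
refused = 242.8 − 170 ≈ 73

73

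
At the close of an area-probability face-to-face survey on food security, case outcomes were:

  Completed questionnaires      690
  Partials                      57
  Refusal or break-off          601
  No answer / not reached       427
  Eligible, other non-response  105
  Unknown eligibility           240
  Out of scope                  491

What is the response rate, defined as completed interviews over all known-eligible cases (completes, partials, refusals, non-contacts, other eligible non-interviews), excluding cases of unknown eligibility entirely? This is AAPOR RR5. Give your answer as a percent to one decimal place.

36.7%

Numerator = 690
Denom = 690 + 57 + 601 + 427 + 105 = 1880
RR5 = 690 / 1880 = 0.3670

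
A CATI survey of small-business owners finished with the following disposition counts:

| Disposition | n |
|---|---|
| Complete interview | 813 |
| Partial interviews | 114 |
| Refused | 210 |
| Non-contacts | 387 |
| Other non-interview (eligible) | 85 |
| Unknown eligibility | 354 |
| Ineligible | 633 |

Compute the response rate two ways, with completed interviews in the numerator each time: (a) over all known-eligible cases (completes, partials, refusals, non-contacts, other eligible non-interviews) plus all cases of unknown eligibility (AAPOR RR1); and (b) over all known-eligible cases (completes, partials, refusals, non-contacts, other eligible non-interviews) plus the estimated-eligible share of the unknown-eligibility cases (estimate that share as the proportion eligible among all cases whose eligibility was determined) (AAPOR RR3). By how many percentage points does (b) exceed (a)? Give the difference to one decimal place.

2.2

Top: 813
Base: 813 + 114 + 210 + 387 + 85 + 354 = 1963
RR1 = 813 / 1963 = 0.4142
Determined eligible: 813 + 114 + 210 + 387 + 85 = 1609
e = 1609 / (1609 + 633) = 1609 / 2242 = 0.7177
e × U: 0.7177 × 354 = 254.07
Base: 1609 + 254.07 = 1863.07
RR3 = 813 / 1863.07 = 0.4364
Difference = 43.64 − 41.42 = 2.22 percentage points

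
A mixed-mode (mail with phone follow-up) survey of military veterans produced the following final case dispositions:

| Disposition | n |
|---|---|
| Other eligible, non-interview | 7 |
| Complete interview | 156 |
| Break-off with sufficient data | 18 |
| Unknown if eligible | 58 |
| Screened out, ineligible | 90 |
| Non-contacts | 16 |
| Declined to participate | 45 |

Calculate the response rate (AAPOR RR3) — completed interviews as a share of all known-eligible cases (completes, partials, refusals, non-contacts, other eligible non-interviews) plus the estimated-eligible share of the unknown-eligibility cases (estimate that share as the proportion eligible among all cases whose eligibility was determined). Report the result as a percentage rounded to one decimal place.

Numerator = 156
Determined eligible = 156 + 18 + 45 + 16 + 7 = 242
e = 242 / (242 + 90) = 242 / 332 = 0.7289
e × U = 0.7289 × 58 = 42.28
Base = 242 + 42.28 = 284.28
RR3 = 156 / 284.28 = 0.5488

54.9%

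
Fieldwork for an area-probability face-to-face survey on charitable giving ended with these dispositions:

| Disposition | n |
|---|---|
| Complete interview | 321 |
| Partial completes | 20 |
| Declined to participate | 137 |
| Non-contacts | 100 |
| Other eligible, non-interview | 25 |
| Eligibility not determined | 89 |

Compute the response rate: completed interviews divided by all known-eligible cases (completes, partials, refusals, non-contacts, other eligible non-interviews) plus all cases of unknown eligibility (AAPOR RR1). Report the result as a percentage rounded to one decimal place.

Num: 321
Base: 321 + 20 + 137 + 100 + 25 + 89 = 692
RR1 = 321 / 692 = 0.4639

46.4%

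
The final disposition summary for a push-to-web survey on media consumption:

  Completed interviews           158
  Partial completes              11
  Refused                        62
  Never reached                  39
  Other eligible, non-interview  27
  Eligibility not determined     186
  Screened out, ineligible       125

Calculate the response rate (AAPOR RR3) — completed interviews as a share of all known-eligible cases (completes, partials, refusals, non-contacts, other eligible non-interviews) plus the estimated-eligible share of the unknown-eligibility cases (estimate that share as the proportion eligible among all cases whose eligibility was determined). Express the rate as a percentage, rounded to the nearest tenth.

Num → 158
Known eligible → 158 + 11 + 62 + 39 + 27 = 297
e = 297 / (297 + 125) = 297 / 422 = 0.7038
Estimated eligible among unknowns → 0.7038 × 186 = 130.91
Denom → 297 + 130.91 = 427.91
RR3 = 158 / 427.91 = 0.3692

36.9%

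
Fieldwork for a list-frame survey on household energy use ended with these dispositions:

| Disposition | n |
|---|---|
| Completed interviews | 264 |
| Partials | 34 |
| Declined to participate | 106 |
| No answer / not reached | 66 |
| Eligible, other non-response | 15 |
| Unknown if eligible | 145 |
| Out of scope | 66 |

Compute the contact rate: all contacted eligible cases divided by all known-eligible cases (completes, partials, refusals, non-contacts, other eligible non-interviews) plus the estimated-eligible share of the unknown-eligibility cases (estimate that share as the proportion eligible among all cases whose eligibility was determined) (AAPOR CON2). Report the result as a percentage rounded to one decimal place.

Num → 264 + 34 + 106 + 15 = 419
Determined eligible → 264 + 34 + 106 + 66 + 15 = 485
e = 485 / (485 + 66) = 485 / 551 = 0.8802
Estimated eligible among unknowns → 0.8802 × 145 = 127.63
Denom → 485 + 127.63 = 612.63
CON2 = 419 / 612.63 = 0.6839

68.4%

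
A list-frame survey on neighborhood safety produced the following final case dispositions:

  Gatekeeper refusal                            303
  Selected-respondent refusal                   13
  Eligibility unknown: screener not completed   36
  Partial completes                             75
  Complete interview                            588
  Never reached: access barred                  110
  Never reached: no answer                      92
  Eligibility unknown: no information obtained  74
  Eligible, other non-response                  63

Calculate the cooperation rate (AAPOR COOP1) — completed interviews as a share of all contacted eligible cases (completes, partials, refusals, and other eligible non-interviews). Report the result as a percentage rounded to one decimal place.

56.4%

Refused = 303 + 13 = 316
Non-contacts = 92 + 110 = 202
Unknown if eligible = 36 + 74 = 110
Top → 588
Denominator → 588 + 75 + 316 + 63 = 1042
COOP1 = 588 / 1042 = 0.5643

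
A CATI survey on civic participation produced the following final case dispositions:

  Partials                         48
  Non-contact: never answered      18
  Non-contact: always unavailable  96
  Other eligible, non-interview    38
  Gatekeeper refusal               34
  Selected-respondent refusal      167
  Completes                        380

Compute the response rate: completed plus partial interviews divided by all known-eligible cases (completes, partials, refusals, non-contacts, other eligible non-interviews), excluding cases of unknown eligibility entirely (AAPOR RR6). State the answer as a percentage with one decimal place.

Refusal or break-off = 34 + 167 = 201
No answer / not reached = 18 + 96 = 114
Top = 380 + 48 = 428
Denominator = 380 + 48 + 201 + 114 + 38 = 781
RR6 = 428 / 781 = 0.5480

54.8%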